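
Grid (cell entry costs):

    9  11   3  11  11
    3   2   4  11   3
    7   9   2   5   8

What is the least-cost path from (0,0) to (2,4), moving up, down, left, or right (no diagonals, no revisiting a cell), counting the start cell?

One optimal route is [0,0] [1,0] [1,1] [1,2] [2,2] [2,3] [2,4].
Its cost is 9 + 3 + 2 + 4 + 2 + 5 + 8 = 33.

33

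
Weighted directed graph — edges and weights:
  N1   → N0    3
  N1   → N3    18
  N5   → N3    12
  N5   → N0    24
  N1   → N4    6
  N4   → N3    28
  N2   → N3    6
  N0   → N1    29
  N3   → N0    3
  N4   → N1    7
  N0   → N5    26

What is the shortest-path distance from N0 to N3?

Candidate routes:
N0-N1-N3: 29 + 18 = 47
N0-N5-N3: 26 + 12 = 38
N0-N1-N4-N3: 29 + 6 + 28 = 63
Shortest: 38.

38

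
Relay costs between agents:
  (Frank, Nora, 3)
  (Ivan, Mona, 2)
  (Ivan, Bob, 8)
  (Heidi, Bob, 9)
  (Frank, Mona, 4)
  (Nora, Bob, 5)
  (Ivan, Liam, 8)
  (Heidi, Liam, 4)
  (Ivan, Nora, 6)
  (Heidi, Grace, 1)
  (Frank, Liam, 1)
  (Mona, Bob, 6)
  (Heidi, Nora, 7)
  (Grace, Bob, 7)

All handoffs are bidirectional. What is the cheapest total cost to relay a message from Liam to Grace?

5

A few of the Liam→Grace routes:
Liam → Frank → Mona → Bob → Grace: 1 + 4 + 6 + 7 = 18
Liam → Frank → Nora → Heidi → Grace: 1 + 3 + 7 + 1 = 12
Liam → Frank → Nora → Bob → Grace: 1 + 3 + 5 + 7 = 16
Liam → Heidi → Grace: 4 + 1 = 5
Liam → Frank → Nora → Bob → Heidi → Grace: 1 + 3 + 5 + 9 + 1 = 19
Shortest: 5.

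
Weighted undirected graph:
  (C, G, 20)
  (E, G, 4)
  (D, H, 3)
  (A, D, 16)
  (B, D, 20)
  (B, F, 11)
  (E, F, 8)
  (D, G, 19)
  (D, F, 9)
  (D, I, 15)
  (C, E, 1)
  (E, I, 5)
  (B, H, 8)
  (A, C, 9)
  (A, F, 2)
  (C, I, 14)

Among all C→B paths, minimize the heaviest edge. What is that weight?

9

Comparing a few candidate routes:
C -> E -> F -> B: max(1, 8, 11) = 11
C -> A -> F -> D -> H -> B: max(9, 2, 9, 3, 8) = 9
C -> E -> F -> D -> H -> B: max(1, 8, 9, 3, 8) = 9
Smallest bottleneck: 9.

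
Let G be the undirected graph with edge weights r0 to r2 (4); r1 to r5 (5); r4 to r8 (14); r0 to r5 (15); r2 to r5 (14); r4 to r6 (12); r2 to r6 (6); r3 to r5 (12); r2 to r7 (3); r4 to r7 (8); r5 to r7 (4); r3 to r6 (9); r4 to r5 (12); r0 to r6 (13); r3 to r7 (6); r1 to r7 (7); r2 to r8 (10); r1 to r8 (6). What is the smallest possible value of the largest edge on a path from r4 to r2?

A few of the r4→r2 routes:
r4-r7-r3-r6-r2: max(8, 6, 9, 6) = 9
r4-r7-r1-r8-r2: max(8, 7, 6, 10) = 10
r4-r7-r2: max(8, 3) = 8
Smallest bottleneck: 8.

8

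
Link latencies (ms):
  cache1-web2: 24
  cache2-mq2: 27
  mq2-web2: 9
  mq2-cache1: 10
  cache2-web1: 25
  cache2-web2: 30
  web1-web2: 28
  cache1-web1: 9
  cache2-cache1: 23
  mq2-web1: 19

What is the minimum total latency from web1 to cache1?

Some routes from web1 to cache1:
web1→cache1: 9
web1→web2→mq2→cache1: 28 + 9 + 10 = 47
web1→web2→cache1: 28 + 24 = 52
web1→cache2→cache1: 25 + 23 = 48
web1→mq2→cache1: 19 + 10 = 29
Shortest: 9 ms.

9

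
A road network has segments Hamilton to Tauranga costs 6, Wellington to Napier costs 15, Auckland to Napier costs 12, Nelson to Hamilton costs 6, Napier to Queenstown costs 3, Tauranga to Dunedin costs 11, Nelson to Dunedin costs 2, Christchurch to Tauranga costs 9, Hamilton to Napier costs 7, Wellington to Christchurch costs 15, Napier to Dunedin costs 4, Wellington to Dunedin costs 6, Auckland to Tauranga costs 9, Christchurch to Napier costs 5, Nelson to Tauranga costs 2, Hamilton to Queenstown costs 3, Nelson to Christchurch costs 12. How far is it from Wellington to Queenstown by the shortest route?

13

Comparing a few candidate routes:
Wellington → Napier → Queenstown: 15 + 3 = 18
Wellington → Dunedin → Nelson → Hamilton → Queenstown: 6 + 2 + 6 + 3 = 17
Wellington → Dunedin → Napier → Queenstown: 6 + 4 + 3 = 13
Wellington → Dunedin → Nelson → Tauranga → Hamilton → Queenstown: 6 + 2 + 2 + 6 + 3 = 19
Best route has total 13.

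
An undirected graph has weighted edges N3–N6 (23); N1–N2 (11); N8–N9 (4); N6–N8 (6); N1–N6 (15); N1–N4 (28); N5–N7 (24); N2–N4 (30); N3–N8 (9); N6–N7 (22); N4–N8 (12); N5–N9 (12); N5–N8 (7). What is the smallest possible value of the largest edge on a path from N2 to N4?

Some routes from N2 to N4:
N2 → N1 → N6 → N3 → N8 → N4: max(11, 15, 23, 9, 12) = 23
N2 → N1 → N6 → N7 → N5 → N8 → N4: max(11, 15, 22, 24, 7, 12) = 24
N2 → N1 → N6 → N8 → N4: max(11, 15, 6, 12) = 15
The minimum achievable maximum is 15.

15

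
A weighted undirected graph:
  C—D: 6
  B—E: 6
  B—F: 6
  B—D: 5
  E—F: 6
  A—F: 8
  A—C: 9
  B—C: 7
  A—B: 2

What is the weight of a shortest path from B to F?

A few of the B→F routes:
B-C-A-F: 7 + 9 + 8 = 24
B-E-F: 6 + 6 = 12
B-A-F: 2 + 8 = 10
B-F: 6
Best route has total 6.

6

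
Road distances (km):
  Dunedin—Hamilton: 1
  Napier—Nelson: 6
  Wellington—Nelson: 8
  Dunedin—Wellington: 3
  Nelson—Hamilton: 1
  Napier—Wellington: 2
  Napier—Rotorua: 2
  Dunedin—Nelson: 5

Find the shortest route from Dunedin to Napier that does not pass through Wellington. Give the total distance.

8

Candidate routes:
Dunedin-Nelson-Napier: 5 + 6 = 11
Dunedin-Hamilton-Nelson-Napier: 1 + 1 + 6 = 8
The minimum is 8 km.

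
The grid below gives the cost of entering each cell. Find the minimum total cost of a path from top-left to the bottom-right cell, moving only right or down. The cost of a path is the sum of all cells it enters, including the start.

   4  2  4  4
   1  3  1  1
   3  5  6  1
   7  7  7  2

13

One optimal route is r0c0→r1c0→r1c1→r1c2→r1c3→r2c3→r3c3.
Its cost is 4 + 1 + 3 + 1 + 1 + 1 + 2 = 13.
For comparison, the top-then-right route costs 18.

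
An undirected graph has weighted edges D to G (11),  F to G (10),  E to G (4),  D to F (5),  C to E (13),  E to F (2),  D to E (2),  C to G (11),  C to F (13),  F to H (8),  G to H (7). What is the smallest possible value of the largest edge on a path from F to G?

A few of the F→G routes:
F - E - D - G: max(2, 2, 11) = 11
F - G: max(10) = 10
F - E - G: max(2, 4) = 4
F - D - E - G: max(5, 2, 4) = 5
F - H - G: max(8, 7) = 8
F - D - G: max(5, 11) = 11
Best route has worst link 4.

4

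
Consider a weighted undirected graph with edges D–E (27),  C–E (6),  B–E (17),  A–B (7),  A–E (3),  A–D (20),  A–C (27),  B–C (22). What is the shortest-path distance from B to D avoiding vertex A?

44

Paths from B to D avoiding A:
B - E - D: 17 + 27 = 44
B - C - E - D: 22 + 6 + 27 = 55
The minimum is 44.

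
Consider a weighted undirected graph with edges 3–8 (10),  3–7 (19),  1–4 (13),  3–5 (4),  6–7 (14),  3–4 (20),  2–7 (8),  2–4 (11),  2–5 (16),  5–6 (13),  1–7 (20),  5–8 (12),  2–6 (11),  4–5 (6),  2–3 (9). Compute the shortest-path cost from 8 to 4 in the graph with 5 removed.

Comparing a few candidate routes:
8 - 3 - 4: 10 + 20 = 30
8 - 3 - 2 - 4: 10 + 9 + 11 = 30
8 - 3 - 7 - 2 - 4: 10 + 19 + 8 + 11 = 48
The minimum is 30.

30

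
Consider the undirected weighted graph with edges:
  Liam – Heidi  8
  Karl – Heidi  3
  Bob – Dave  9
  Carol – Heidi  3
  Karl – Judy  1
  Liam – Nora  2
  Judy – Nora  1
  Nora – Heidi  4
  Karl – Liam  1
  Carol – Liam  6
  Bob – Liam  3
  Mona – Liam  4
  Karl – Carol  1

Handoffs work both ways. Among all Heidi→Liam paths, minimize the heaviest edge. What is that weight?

Some routes from Heidi to Liam:
Heidi -> Carol -> Karl -> Liam: max(3, 1, 1) = 3
Heidi -> Carol -> Karl -> Judy -> Nora -> Liam: max(3, 1, 1, 1, 2) = 3
Heidi -> Nora -> Judy -> Karl -> Liam: max(4, 1, 1, 1) = 4
Heidi -> Karl -> Judy -> Nora -> Liam: max(3, 1, 1, 2) = 3
Heidi -> Karl -> Liam: max(3, 1) = 3
Best route has worst link 3.

3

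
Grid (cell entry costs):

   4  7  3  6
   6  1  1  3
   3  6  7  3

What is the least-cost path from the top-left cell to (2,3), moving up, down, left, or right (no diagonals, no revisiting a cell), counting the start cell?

18

Take (0,0) (1,0) (1,1) (1,2) (1,3) (2,3) for a total of 4 + 6 + 1 + 1 + 3 + 3 = 18.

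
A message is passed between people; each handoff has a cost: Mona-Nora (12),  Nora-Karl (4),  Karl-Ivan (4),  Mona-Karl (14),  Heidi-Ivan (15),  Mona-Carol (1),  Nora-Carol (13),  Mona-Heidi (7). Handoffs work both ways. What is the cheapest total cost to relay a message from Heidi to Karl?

19

Paths from Heidi to Karl:
Heidi -> Mona -> Nora -> Karl: 7 + 12 + 4 = 23
Heidi -> Mona -> Karl: 7 + 14 = 21
Heidi -> Mona -> Carol -> Nora -> Karl: 7 + 1 + 13 + 4 = 25
Heidi -> Ivan -> Karl: 15 + 4 = 19
Shortest: 19.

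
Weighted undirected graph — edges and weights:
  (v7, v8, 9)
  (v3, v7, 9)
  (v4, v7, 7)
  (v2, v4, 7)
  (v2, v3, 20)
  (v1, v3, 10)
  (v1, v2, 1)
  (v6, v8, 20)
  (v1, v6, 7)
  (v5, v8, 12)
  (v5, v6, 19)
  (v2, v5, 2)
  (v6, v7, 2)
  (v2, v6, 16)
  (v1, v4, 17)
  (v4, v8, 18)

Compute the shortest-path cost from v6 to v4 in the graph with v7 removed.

15

Checking several routes:
v6 → v2 → v1 → v4: 16 + 1 + 17 = 34
v6 → v1 → v4: 7 + 17 = 24
v6 → v5 → v2 → v4: 19 + 2 + 7 = 28
v6 → v2 → v4: 16 + 7 = 23
v6 → v1 → v2 → v4: 7 + 1 + 7 = 15
Shortest: 15.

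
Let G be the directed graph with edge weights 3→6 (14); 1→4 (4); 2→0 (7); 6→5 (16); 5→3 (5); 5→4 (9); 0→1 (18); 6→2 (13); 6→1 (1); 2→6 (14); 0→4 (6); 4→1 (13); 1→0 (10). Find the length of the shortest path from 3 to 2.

Candidate routes:
3 → 6 → 2: 14 + 13 = 27
Best route has total 27.

27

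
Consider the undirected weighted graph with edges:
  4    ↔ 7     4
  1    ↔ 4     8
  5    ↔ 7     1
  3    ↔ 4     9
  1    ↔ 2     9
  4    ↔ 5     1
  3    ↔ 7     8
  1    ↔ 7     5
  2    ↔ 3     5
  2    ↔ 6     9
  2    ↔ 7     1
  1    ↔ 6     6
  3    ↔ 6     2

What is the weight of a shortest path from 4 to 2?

3

Checking several routes:
4 -> 5 -> 7 -> 2: 1 + 1 + 1 = 3
4 -> 7 -> 2: 4 + 1 = 5
4 -> 1 -> 7 -> 2: 8 + 5 + 1 = 14
4 -> 3 -> 2: 9 + 5 = 14
Best route has total 3.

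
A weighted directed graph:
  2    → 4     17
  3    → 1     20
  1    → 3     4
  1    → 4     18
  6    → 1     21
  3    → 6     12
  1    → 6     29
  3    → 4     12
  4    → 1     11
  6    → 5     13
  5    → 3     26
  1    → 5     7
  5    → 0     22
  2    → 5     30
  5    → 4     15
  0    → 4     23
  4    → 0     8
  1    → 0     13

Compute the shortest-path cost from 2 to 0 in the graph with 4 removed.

Routes from 2 to 0 avoiding 4:
2→5→0: 30 + 22 = 52
2→5→3→6→1→0: 30 + 26 + 12 + 21 + 13 = 102
2→5→3→1→0: 30 + 26 + 20 + 13 = 89
Best route has total 52.

52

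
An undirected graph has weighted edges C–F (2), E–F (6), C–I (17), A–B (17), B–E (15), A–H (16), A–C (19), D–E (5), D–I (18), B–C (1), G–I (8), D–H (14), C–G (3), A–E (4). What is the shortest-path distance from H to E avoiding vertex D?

Candidate routes:
H → A → B → C → F → E: 16 + 17 + 1 + 2 + 6 = 42
H → A → B → E: 16 + 17 + 15 = 48
H → A → C → B → E: 16 + 19 + 1 + 15 = 51
H → A → E: 16 + 4 = 20
H → A → C → F → E: 16 + 19 + 2 + 6 = 43
Best route has total 20.

20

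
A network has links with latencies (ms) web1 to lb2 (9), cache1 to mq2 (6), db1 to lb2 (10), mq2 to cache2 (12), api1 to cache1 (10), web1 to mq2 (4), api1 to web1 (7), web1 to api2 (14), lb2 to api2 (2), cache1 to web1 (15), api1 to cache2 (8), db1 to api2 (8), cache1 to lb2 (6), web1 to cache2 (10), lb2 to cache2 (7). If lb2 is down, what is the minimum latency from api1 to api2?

21

Checking several routes:
api1→web1→api2: 7 + 14 = 21
api1→cache2→web1→api2: 8 + 10 + 14 = 32
api1→cache1→mq2→web1→api2: 10 + 6 + 4 + 14 = 34
The minimum is 21 ms.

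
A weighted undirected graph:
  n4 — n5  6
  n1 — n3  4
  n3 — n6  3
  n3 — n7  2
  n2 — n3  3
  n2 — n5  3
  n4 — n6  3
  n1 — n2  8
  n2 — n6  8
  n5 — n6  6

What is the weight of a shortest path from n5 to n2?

3

A few of the n5→n2 routes:
n5 - n6 - n3 - n2: 6 + 3 + 3 = 12
n5 - n6 - n2: 6 + 8 = 14
n5 - n4 - n6 - n3 - n2: 6 + 3 + 3 + 3 = 15
n5 - n2: 3
n5 - n4 - n6 - n2: 6 + 3 + 8 = 17
Shortest: 3.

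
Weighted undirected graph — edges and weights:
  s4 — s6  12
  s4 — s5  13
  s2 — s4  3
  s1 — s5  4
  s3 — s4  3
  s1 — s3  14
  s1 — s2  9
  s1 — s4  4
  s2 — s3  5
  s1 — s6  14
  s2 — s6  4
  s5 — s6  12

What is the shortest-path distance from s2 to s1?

7

Checking several routes:
s2 → s3 → s4 → s1: 5 + 3 + 4 = 12
s2 → s1: 9
s2 → s4 → s1: 3 + 4 = 7
Best route has total 7.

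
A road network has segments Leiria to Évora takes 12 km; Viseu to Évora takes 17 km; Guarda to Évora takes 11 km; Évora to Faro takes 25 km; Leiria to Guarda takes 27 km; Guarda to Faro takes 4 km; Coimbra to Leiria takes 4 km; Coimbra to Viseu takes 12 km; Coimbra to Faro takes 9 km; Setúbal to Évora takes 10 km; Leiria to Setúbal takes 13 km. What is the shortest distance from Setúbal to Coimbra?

A few of the Setúbal→Coimbra routes:
Setúbal-Leiria-Coimbra: 13 + 4 = 17
Setúbal-Évora-Leiria-Coimbra: 10 + 12 + 4 = 26
Setúbal-Évora-Viseu-Coimbra: 10 + 17 + 12 = 39
Setúbal-Évora-Faro-Coimbra: 10 + 25 + 9 = 44
Setúbal-Évora-Guarda-Faro-Coimbra: 10 + 11 + 4 + 9 = 34
Shortest: 17 km.

17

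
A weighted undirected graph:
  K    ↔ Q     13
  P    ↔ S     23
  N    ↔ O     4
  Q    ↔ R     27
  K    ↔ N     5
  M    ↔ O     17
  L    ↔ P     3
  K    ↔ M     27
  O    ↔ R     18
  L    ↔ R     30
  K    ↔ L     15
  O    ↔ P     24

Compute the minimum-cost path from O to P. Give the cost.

Some routes from O to P:
O → R → L → P: 18 + 30 + 3 = 51
O → M → K → L → P: 17 + 27 + 15 + 3 = 62
O → P: 24
O → N → K → L → P: 4 + 5 + 15 + 3 = 27
Shortest: 24.

24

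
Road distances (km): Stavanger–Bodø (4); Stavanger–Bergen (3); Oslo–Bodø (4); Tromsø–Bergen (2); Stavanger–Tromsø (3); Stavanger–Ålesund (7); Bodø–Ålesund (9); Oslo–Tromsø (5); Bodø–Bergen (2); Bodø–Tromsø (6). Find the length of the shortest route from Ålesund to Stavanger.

A few of the Ålesund→Stavanger routes:
Ålesund→Bodø→Bergen→Stavanger: 9 + 2 + 3 = 14
Ålesund→Stavanger: 7
Ålesund→Bodø→Stavanger: 9 + 4 = 13
Ålesund→Bodø→Tromsø→Stavanger: 9 + 6 + 3 = 18
Ålesund→Bodø→Bergen→Tromsø→Stavanger: 9 + 2 + 2 + 3 = 16
Ålesund→Bodø→Tromsø→Bergen→Stavanger: 9 + 6 + 2 + 3 = 20
The minimum is 7 km.

7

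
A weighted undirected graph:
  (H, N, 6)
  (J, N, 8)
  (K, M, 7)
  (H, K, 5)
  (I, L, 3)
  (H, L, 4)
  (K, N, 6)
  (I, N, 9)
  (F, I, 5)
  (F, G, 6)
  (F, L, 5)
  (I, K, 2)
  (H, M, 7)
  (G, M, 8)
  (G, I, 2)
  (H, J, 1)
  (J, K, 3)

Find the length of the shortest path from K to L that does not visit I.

8

Some routes from K to L avoiding I:
K-J-N-H-L: 3 + 8 + 6 + 4 = 21
K-N-J-H-L: 6 + 8 + 1 + 4 = 19
K-M-H-L: 7 + 7 + 4 = 18
K-J-H-L: 3 + 1 + 4 = 8
K-H-L: 5 + 4 = 9
K-N-H-L: 6 + 6 + 4 = 16
Best route has total 8.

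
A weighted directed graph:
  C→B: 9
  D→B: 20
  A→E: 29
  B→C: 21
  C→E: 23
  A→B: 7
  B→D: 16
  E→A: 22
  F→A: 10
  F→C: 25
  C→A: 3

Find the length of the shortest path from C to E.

23

Paths from C to E:
C → A → E: 3 + 29 = 32
C → E: 23
Shortest: 23.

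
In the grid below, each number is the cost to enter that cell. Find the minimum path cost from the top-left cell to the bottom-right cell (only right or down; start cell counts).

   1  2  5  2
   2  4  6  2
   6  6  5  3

Cheapest: r0c0→r0c1→r0c2→r0c3→r1c3→r2c3
  1 + 2 + 5 + 2 + 2 + 3 = 15

15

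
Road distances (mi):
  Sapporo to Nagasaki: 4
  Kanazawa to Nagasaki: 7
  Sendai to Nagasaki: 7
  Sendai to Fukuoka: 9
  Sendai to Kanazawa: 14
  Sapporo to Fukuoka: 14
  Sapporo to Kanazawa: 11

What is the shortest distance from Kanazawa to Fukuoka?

23

Routes from Kanazawa to Fukuoka:
Kanazawa→Nagasaki→Sendai→Fukuoka: 7 + 7 + 9 = 23
Kanazawa→Sendai→Fukuoka: 14 + 9 = 23
Kanazawa→Nagasaki→Sapporo→Fukuoka: 7 + 4 + 14 = 25
Kanazawa→Sendai→Nagasaki→Sapporo→Fukuoka: 14 + 7 + 4 + 14 = 39
Kanazawa→Sapporo→Nagasaki→Sendai→Fukuoka: 11 + 4 + 7 + 9 = 31
Kanazawa→Sapporo→Fukuoka: 11 + 14 = 25
The minimum is 23 mi.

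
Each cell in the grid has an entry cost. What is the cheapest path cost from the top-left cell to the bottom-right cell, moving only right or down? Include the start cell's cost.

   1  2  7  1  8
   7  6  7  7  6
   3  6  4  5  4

Path [0,0] [0,1] [0,2] [0,3] [1,3] [2,3] [2,4]: 1 + 2 + 7 + 1 + 7 + 5 + 4 = 27.
(Top row then right column would cost 29.)

27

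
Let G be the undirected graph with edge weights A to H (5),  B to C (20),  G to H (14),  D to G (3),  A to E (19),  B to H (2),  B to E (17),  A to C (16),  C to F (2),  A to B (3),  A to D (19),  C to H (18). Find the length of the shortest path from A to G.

A few of the A→G routes:
A -> C -> B -> H -> G: 16 + 20 + 2 + 14 = 52
A -> H -> G: 5 + 14 = 19
A -> D -> G: 19 + 3 = 22
A -> B -> H -> G: 3 + 2 + 14 = 19
A -> C -> H -> G: 16 + 18 + 14 = 48
The minimum is 19.

19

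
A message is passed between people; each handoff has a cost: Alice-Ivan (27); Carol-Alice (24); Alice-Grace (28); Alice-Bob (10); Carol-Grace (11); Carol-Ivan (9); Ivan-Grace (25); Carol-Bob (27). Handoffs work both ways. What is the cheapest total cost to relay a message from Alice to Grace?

Checking several routes:
Alice - Ivan - Carol - Grace: 27 + 9 + 11 = 47
Alice - Grace: 28
Alice - Carol - Grace: 24 + 11 = 35
Alice - Bob - Carol - Grace: 10 + 27 + 11 = 48
Shortest: 28.

28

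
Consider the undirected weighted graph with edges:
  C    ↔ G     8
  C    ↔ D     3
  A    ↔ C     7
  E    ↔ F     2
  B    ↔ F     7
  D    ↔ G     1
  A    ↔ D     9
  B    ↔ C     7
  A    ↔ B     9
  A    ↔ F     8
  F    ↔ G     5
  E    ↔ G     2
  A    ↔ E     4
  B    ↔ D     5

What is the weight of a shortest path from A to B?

Comparing a few candidate routes:
A - E - G - D - B: 4 + 2 + 1 + 5 = 12
A - C - B: 7 + 7 = 14
A - B: 9
A - E - F - B: 4 + 2 + 7 = 13
Best route has total 9.

9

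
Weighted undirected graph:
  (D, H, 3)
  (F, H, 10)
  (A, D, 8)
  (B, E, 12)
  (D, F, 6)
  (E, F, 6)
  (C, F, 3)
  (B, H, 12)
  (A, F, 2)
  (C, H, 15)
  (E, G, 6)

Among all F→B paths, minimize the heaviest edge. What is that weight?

Paths from F to B:
F→A→D→H→B: max(2, 8, 3, 12) = 12
F→E→B: max(6, 12) = 12
F→H→B: max(10, 12) = 12
F→D→H→B: max(6, 3, 12) = 12
F→C→H→B: max(3, 15, 12) = 15
The minimum achievable maximum is 12.

12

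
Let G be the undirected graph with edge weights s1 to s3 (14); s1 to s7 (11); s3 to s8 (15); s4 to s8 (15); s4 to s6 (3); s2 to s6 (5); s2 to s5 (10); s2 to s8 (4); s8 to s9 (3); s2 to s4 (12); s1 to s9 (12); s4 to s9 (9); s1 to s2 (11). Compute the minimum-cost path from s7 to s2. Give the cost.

Comparing a few candidate routes:
s7 → s1 → s9 → s4 → s6 → s2: 11 + 12 + 9 + 3 + 5 = 40
s7 → s1 → s9 → s8 → s2: 11 + 12 + 3 + 4 = 30
s7 → s1 → s9 → s4 → s2: 11 + 12 + 9 + 12 = 44
s7 → s1 → s2: 11 + 11 = 22
Best route has total 22.

22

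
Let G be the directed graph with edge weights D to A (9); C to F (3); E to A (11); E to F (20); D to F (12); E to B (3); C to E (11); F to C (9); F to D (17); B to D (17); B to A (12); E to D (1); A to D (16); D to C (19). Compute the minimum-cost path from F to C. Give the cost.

Routes from F to C:
F -> D -> C: 17 + 19 = 36
F -> C: 9
Best route has total 9.

9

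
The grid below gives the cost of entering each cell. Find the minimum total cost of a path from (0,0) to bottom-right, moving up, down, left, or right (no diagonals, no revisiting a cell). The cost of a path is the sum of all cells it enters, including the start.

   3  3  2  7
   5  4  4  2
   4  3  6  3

17

Path [0,0] [0,1] [0,2] [1,2] [1,3] [2,3]: 3 + 3 + 2 + 4 + 2 + 3 = 17.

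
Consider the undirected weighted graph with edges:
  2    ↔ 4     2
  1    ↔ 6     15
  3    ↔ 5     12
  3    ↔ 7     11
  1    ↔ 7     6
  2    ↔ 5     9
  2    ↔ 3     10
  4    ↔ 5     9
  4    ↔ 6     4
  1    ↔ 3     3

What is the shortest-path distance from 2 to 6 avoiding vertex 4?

Some routes from 2 to 6 avoiding 4:
2-5-3-1-6: 9 + 12 + 3 + 15 = 39
2-3-7-1-6: 10 + 11 + 6 + 15 = 42
2-3-1-6: 10 + 3 + 15 = 28
Shortest: 28.

28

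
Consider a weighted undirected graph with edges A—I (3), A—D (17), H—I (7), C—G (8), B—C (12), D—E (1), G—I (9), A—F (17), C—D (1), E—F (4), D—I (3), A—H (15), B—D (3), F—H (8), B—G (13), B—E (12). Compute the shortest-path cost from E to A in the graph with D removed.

21

Comparing a few candidate routes:
E -> F -> H -> I -> A: 4 + 8 + 7 + 3 = 22
E -> F -> H -> A: 4 + 8 + 15 = 27
E -> F -> A: 4 + 17 = 21
E -> B -> G -> I -> A: 12 + 13 + 9 + 3 = 37
Best route has total 21.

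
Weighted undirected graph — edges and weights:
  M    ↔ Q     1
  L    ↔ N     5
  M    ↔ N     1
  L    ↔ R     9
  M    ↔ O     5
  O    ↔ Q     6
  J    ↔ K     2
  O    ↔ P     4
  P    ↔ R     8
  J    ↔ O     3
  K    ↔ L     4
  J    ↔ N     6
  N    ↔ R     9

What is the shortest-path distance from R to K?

13

Checking several routes:
R-N-J-K: 9 + 6 + 2 = 17
R-P-O-J-K: 8 + 4 + 3 + 2 = 17
R-L-K: 9 + 4 = 13
Best route has total 13.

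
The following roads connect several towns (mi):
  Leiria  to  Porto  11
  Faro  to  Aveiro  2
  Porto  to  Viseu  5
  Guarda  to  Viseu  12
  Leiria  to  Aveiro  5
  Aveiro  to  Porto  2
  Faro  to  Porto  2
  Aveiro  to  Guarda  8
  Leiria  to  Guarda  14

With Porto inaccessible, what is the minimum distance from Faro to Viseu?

Paths from Faro to Viseu avoiding Porto:
Faro -> Aveiro -> Leiria -> Guarda -> Viseu: 2 + 5 + 14 + 12 = 33
Faro -> Aveiro -> Guarda -> Viseu: 2 + 8 + 12 = 22
Shortest: 22 mi.

22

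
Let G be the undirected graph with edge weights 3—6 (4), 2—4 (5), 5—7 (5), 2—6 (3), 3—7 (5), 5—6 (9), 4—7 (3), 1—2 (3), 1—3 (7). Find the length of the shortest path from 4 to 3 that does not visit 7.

Routes from 4 to 3 avoiding 7:
4→2→6→3: 5 + 3 + 4 = 12
4→2→1→3: 5 + 3 + 7 = 15
Best route has total 12.

12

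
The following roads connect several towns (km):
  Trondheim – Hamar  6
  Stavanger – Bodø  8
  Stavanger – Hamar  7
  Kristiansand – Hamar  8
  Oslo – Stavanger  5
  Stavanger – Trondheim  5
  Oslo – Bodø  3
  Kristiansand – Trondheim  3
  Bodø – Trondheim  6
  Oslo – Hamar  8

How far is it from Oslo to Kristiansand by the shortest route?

12

Checking several routes:
Oslo-Stavanger-Trondheim-Kristiansand: 5 + 5 + 3 = 13
Oslo-Bodø-Trondheim-Kristiansand: 3 + 6 + 3 = 12
Oslo-Hamar-Trondheim-Kristiansand: 8 + 6 + 3 = 17
Oslo-Hamar-Kristiansand: 8 + 8 = 16
The minimum is 12 km.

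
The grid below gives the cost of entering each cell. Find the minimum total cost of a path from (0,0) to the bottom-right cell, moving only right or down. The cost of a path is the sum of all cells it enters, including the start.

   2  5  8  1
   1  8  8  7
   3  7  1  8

22

Take [0,0] → [1,0] → [2,0] → [2,1] → [2,2] → [2,3] for a total of 2 + 1 + 3 + 7 + 1 + 8 = 22.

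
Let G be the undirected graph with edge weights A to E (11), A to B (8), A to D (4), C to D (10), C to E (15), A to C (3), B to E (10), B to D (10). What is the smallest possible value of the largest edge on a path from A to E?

10

Comparing a few candidate routes:
A → C → D → B → E: max(3, 10, 10, 10) = 10
A → D → B → E: max(4, 10, 10) = 10
A → E: max(11) = 11
A → B → E: max(8, 10) = 10
Best route has worst link 10.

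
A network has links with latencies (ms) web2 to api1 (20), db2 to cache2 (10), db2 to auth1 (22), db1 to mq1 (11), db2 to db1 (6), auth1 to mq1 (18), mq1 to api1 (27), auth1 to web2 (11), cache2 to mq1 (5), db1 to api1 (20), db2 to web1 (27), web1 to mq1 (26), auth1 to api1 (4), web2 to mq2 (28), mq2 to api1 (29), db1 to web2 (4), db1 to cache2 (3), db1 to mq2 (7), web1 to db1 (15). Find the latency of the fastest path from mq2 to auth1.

Some routes from mq2 to auth1:
mq2 → db1 → web2 → auth1: 7 + 4 + 11 = 22
mq2 → db1 → db2 → auth1: 7 + 6 + 22 = 35
mq2 → api1 → auth1: 29 + 4 = 33
mq2 → db1 → api1 → auth1: 7 + 20 + 4 = 31
mq2 → db1 → web2 → api1 → auth1: 7 + 4 + 20 + 4 = 35
mq2 → db1 → cache2 → mq1 → auth1: 7 + 3 + 5 + 18 = 33
The minimum is 22 ms.

22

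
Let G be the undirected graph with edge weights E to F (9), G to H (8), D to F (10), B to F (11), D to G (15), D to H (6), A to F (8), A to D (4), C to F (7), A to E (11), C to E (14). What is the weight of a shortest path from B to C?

18

Paths from B to C:
B → F → C: 11 + 7 = 18
B → F → A → E → C: 11 + 8 + 11 + 14 = 44
B → F → D → A → E → C: 11 + 10 + 4 + 11 + 14 = 50
B → F → E → C: 11 + 9 + 14 = 34
The minimum is 18.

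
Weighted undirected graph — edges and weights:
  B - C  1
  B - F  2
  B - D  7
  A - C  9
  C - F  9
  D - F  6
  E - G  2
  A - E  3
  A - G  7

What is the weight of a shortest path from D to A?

17

Paths from D to A:
D -> B -> C -> A: 7 + 1 + 9 = 17
D -> B -> F -> C -> A: 7 + 2 + 9 + 9 = 27
D -> F -> B -> C -> A: 6 + 2 + 1 + 9 = 18
D -> F -> C -> A: 6 + 9 + 9 = 24
Shortest: 17.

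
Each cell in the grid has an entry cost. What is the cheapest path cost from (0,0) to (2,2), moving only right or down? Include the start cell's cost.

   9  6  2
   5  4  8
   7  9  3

28

Take (0,0) -> (0,1) -> (0,2) -> (1,2) -> (2,2) for a total of 9 + 6 + 2 + 8 + 3 = 28.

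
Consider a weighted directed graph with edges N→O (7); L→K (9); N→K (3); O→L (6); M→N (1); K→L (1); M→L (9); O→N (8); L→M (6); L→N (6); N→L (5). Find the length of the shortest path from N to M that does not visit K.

Paths from N to M avoiding K:
N → L → M: 5 + 6 = 11
N → O → L → M: 7 + 6 + 6 = 19
Shortest: 11.

11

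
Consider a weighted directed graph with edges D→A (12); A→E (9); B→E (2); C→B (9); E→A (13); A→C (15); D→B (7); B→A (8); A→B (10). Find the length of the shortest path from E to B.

Paths from E to B:
E - A - B: 13 + 10 = 23
E - A - C - B: 13 + 15 + 9 = 37
Best route has total 23.

23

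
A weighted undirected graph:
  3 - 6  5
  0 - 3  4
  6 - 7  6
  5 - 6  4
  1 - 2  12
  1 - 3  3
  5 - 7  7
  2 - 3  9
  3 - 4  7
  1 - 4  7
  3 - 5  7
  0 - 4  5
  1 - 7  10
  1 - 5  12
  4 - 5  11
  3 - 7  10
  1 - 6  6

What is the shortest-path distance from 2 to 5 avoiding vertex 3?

Candidate routes:
2 → 1 → 6 → 7 → 5: 12 + 6 + 6 + 7 = 31
2 → 1 → 6 → 5: 12 + 6 + 4 = 22
2 → 1 → 5: 12 + 12 = 24
2 → 1 → 7 → 6 → 5: 12 + 10 + 6 + 4 = 32
2 → 1 → 4 → 5: 12 + 7 + 11 = 30
2 → 1 → 7 → 5: 12 + 10 + 7 = 29
Best route has total 22.

22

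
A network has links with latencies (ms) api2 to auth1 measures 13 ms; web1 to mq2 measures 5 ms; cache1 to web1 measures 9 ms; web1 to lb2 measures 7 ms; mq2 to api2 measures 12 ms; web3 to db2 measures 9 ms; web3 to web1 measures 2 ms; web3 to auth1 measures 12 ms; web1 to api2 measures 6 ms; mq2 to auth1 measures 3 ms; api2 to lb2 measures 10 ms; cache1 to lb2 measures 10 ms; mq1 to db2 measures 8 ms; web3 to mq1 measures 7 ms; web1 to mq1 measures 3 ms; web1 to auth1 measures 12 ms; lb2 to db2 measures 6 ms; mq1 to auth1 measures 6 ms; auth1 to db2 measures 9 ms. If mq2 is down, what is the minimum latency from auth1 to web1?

Comparing a few candidate routes:
auth1→mq1→web3→web1: 6 + 7 + 2 = 15
auth1→web1: 12
auth1→mq1→web1: 6 + 3 = 9
auth1→web3→web1: 12 + 2 = 14
Shortest: 9 ms.

9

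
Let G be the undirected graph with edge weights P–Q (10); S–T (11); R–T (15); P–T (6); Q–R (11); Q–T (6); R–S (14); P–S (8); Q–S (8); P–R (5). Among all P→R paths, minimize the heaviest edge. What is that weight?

Some routes from P to R:
P→S→Q→R: max(8, 8, 11) = 11
P→Q→R: max(10, 11) = 11
P→S→T→Q→R: max(8, 11, 6, 11) = 11
P→R: max(5) = 5
The minimum achievable maximum is 5.

5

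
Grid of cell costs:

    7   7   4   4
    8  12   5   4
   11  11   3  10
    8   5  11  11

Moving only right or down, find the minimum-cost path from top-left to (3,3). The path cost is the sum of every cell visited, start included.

Best path: [0,0] [0,1] [0,2] [0,3] [1,3] [2,3] [3,3]
Cost: 7 + 7 + 4 + 4 + 4 + 10 + 11 = 47

47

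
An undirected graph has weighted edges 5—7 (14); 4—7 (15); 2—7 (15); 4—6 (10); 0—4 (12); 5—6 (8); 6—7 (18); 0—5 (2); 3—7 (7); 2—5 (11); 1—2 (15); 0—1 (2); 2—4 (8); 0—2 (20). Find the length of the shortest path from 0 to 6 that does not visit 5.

Checking several routes:
0 - 4 - 7 - 6: 12 + 15 + 18 = 45
0 - 1 - 2 - 4 - 6: 2 + 15 + 8 + 10 = 35
0 - 2 - 4 - 6: 20 + 8 + 10 = 38
0 - 4 - 6: 12 + 10 = 22
Shortest: 22.

22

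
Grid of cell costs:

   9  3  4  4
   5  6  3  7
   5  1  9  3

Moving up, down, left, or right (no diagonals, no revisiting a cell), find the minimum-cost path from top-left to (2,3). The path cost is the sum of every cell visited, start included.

29

Take [0,0] -> [0,1] -> [0,2] -> [1,2] -> [1,3] -> [2,3] for a total of 9 + 3 + 4 + 3 + 7 + 3 = 29.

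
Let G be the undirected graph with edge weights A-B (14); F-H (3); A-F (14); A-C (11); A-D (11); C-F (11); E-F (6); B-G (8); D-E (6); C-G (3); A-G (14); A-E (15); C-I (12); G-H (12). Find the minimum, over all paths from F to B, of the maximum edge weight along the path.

A few of the F→B routes:
F - C - G - B: max(11, 3, 8) = 11
F - A - G - B: max(14, 14, 8) = 14
F - H - G - B: max(3, 12, 8) = 12
F - A - C - G - B: max(14, 11, 3, 8) = 14
F - E - D - A - C - G - B: max(6, 6, 11, 11, 3, 8) = 11
Best route has worst link 11.

11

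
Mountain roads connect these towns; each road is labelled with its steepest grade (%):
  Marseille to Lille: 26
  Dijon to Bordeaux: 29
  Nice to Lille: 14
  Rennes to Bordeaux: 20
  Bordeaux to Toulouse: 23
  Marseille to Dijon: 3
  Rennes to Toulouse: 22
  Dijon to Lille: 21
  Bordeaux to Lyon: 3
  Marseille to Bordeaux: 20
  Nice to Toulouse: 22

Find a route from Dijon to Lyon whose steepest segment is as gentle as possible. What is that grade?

Some routes from Dijon to Lyon:
Dijon → Lille → Nice → Toulouse → Rennes → Bordeaux → Lyon: max(21, 14, 22, 22, 20, 3) = 22
Dijon → Marseille → Lille → Nice → Toulouse → Rennes → Bordeaux → Lyon: max(3, 26, 14, 22, 22, 20, 3) = 26
Dijon → Marseille → Bordeaux → Lyon: max(3, 20, 3) = 20
Dijon → Lille → Nice → Toulouse → Bordeaux → Lyon: max(21, 14, 22, 23, 3) = 23
Dijon → Lille → Marseille → Bordeaux → Lyon: max(21, 26, 20, 3) = 26
Smallest bottleneck: 20%.

20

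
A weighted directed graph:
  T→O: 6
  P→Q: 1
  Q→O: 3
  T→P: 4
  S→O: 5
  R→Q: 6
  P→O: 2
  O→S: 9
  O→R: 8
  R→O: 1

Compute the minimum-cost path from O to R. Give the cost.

Paths from O to R:
O → R: 8
Shortest: 8.

8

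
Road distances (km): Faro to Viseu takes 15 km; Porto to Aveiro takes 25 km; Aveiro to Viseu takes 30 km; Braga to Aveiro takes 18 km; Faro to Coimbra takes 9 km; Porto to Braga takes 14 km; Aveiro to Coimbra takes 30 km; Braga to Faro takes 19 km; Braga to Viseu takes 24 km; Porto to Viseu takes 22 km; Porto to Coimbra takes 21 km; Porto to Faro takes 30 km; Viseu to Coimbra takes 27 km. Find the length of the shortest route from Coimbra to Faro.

Comparing a few candidate routes:
Coimbra → Faro: 9
Coimbra → Porto → Faro: 21 + 30 = 51
Coimbra → Porto → Braga → Faro: 21 + 14 + 19 = 54
Coimbra → Viseu → Faro: 27 + 15 = 42
The minimum is 9 km.

9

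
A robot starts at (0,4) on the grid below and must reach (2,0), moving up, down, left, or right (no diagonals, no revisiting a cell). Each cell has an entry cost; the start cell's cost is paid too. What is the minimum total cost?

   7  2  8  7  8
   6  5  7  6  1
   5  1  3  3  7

27

Take [0,4] -> [1,4] -> [1,3] -> [2,3] -> [2,2] -> [2,1] -> [2,0] for a total of 8 + 1 + 6 + 3 + 3 + 1 + 5 = 27.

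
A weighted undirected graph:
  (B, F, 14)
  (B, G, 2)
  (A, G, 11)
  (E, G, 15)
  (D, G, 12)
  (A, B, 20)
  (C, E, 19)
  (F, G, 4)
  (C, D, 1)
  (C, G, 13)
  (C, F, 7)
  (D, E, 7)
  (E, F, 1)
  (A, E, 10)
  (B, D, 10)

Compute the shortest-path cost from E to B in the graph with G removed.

Some routes from E to B avoiding G:
E → F → B: 1 + 14 = 15
E → D → B: 7 + 10 = 17
E → F → C → D → B: 1 + 7 + 1 + 10 = 19
The minimum is 15.

15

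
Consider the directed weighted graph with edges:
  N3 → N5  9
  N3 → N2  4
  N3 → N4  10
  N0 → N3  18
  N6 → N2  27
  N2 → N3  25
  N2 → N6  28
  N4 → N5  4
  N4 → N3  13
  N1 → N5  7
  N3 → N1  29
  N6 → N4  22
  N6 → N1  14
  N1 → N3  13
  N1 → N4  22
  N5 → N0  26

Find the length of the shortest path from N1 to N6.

45

Routes from N1 to N6:
N1 -> N4 -> N5 -> N0 -> N3 -> N2 -> N6: 22 + 4 + 26 + 18 + 4 + 28 = 102
N1 -> N4 -> N3 -> N2 -> N6: 22 + 13 + 4 + 28 = 67
N1 -> N5 -> N0 -> N3 -> N2 -> N6: 7 + 26 + 18 + 4 + 28 = 83
N1 -> N3 -> N2 -> N6: 13 + 4 + 28 = 45
Shortest: 45.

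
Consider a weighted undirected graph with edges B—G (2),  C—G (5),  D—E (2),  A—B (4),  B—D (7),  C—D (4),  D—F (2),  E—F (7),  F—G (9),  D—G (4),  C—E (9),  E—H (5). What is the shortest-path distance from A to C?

11

Checking several routes:
A→B→G→C: 4 + 2 + 5 = 11
A→B→D→G→C: 4 + 7 + 4 + 5 = 20
A→B→D→C: 4 + 7 + 4 = 15
A→B→G→D→C: 4 + 2 + 4 + 4 = 14
The minimum is 11.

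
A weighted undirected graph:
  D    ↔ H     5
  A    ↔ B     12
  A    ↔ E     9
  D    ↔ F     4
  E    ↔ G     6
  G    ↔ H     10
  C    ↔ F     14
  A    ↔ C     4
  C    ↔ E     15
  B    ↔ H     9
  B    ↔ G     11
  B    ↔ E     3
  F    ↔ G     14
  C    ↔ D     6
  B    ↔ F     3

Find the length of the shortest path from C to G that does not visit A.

21

Comparing a few candidate routes:
C -> D -> F -> B -> E -> G: 6 + 4 + 3 + 3 + 6 = 22
C -> E -> G: 15 + 6 = 21
C -> D -> H -> G: 6 + 5 + 10 = 21
C -> D -> F -> B -> G: 6 + 4 + 3 + 11 = 24
C -> D -> F -> G: 6 + 4 + 14 = 24
The minimum is 21.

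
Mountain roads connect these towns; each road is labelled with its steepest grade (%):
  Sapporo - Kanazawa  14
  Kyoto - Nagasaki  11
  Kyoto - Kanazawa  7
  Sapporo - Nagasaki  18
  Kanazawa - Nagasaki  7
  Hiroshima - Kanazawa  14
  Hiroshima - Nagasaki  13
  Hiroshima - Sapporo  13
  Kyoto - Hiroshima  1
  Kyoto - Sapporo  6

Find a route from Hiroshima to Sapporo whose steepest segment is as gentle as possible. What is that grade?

6

Checking several routes:
Hiroshima - Nagasaki - Kyoto - Kanazawa - Sapporo: max(13, 11, 7, 14) = 14
Hiroshima - Nagasaki - Kanazawa - Sapporo: max(13, 7, 14) = 14
Hiroshima - Nagasaki - Kanazawa - Kyoto - Sapporo: max(13, 7, 7, 6) = 13
Hiroshima - Sapporo: max(13) = 13
Hiroshima - Nagasaki - Kyoto - Sapporo: max(13, 11, 6) = 13
Hiroshima - Kyoto - Sapporo: max(1, 6) = 6
The minimum achievable maximum is 6%.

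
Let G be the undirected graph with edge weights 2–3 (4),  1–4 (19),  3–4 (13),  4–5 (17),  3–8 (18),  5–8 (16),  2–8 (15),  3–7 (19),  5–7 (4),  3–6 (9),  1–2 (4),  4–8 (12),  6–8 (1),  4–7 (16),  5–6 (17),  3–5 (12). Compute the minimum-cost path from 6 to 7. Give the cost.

Some routes from 6 to 7:
6 - 3 - 5 - 7: 9 + 12 + 4 = 25
6 - 8 - 5 - 7: 1 + 16 + 4 = 21
6 - 5 - 7: 17 + 4 = 21
6 - 3 - 7: 9 + 19 = 28
Shortest: 21.

21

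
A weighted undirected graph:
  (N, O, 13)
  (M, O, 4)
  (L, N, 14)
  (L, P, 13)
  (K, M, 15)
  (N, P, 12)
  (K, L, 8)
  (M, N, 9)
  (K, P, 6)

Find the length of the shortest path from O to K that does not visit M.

Comparing a few candidate routes:
O→N→P→L→K: 13 + 12 + 13 + 8 = 46
O→N→L→K: 13 + 14 + 8 = 35
O→N→P→K: 13 + 12 + 6 = 31
Best route has total 31.

31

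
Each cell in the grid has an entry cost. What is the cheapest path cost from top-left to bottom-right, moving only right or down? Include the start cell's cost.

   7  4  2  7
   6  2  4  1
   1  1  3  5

22

Path r0c0→r0c1→r1c1→r2c1→r2c2→r2c3: 7 + 4 + 2 + 1 + 3 + 5 = 22.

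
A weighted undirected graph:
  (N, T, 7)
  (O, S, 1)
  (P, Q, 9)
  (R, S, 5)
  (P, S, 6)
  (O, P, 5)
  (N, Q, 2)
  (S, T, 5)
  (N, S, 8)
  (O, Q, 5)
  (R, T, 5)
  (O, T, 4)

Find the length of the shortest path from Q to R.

11

Some routes from Q to R:
Q - O - S - R: 5 + 1 + 5 = 11
Q - O - T - R: 5 + 4 + 5 = 14
Q - O - S - T - R: 5 + 1 + 5 + 5 = 16
Q - N - T - R: 2 + 7 + 5 = 14
Q - N - S - R: 2 + 8 + 5 = 15
The minimum is 11.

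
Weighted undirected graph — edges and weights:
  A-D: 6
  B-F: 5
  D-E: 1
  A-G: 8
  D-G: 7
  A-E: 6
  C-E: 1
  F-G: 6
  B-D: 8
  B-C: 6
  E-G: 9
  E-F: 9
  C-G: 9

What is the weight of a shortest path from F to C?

10

A few of the F→C routes:
F→E→C: 9 + 1 = 10
F→G→C: 6 + 9 = 15
F→B→C: 5 + 6 = 11
F→G→D→E→C: 6 + 7 + 1 + 1 = 15
The minimum is 10.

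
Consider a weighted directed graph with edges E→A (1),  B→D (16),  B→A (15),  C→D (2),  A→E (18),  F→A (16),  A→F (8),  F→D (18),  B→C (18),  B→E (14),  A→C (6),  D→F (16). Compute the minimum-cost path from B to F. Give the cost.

Some routes from B to F:
B→E→A→F: 14 + 1 + 8 = 23
B→A→F: 15 + 8 = 23
B→D→F: 16 + 16 = 32
The minimum is 23.

23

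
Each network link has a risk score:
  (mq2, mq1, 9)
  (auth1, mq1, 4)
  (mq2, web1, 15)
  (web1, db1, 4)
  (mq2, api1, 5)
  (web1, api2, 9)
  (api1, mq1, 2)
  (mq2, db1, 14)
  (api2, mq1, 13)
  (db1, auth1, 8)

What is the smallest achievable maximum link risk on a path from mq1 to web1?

Checking several routes:
mq1 -> api1 -> mq2 -> db1 -> web1: max(2, 5, 14, 4) = 14
mq1 -> api2 -> web1: max(13, 9) = 13
mq1 -> auth1 -> db1 -> web1: max(4, 8, 4) = 8
Best route has worst link 8.

8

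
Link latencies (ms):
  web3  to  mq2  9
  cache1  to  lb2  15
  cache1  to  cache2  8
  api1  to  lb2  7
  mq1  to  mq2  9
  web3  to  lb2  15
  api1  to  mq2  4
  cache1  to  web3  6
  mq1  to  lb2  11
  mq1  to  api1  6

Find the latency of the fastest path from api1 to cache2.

Some routes from api1 to cache2:
api1 - lb2 - web3 - cache1 - cache2: 7 + 15 + 6 + 8 = 36
api1 - lb2 - cache1 - cache2: 7 + 15 + 8 = 30
api1 - mq1 - lb2 - web3 - cache1 - cache2: 6 + 11 + 15 + 6 + 8 = 46
api1 - mq1 - mq2 - web3 - cache1 - cache2: 6 + 9 + 9 + 6 + 8 = 38
api1 - mq2 - web3 - cache1 - cache2: 4 + 9 + 6 + 8 = 27
api1 - mq1 - lb2 - cache1 - cache2: 6 + 11 + 15 + 8 = 40
Shortest: 27 ms.

27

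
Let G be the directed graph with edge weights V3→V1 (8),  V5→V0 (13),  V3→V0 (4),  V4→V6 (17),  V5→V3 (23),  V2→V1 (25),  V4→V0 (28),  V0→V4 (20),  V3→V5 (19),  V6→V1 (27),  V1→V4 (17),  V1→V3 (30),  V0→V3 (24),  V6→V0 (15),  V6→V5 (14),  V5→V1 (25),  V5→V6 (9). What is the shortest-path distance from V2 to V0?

59

Checking several routes:
V2 -> V1 -> V4 -> V0: 25 + 17 + 28 = 70
V2 -> V1 -> V4 -> V6 -> V0: 25 + 17 + 17 + 15 = 74
V2 -> V1 -> V3 -> V0: 25 + 30 + 4 = 59
V2 -> V1 -> V4 -> V6 -> V5 -> V0: 25 + 17 + 17 + 14 + 13 = 86
Shortest: 59.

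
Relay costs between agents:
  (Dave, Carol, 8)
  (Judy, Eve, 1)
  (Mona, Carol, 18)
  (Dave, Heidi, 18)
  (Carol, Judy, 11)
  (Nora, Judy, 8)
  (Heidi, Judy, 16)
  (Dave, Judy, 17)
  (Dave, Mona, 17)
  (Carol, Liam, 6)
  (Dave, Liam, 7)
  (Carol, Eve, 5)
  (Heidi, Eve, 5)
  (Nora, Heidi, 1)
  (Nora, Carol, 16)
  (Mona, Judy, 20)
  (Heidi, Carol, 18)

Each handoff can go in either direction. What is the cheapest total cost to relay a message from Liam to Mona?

24

Comparing a few candidate routes:
Liam -> Dave -> Carol -> Mona: 7 + 8 + 18 = 33
Liam -> Carol -> Eve -> Judy -> Mona: 6 + 5 + 1 + 20 = 32
Liam -> Carol -> Dave -> Mona: 6 + 8 + 17 = 31
Liam -> Dave -> Mona: 7 + 17 = 24
Liam -> Carol -> Mona: 6 + 18 = 24
Best route has total 24.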